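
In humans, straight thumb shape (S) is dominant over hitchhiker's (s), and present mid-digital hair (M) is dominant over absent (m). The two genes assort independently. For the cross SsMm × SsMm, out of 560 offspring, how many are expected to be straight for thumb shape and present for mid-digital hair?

Dihybrid cross SsMm × SsMm — consider each gene separately:
thumb shape: Ss × Ss → 1 SS, 2 Ss, 1 ss → 3 S_ : 1 ss (out of 4)
mid-digital hair: Mm × Mm → 1 MM, 2 Mm, 1 mm → 3 M_ : 1 mm (out of 4)
Looking for: straight (S_) and present (M_)
P(straight) = 3/4, P(present) = 3/4
P(both) = 3/4 × 3/4 = 9/16
Expected count = 9/16 × 560 = 315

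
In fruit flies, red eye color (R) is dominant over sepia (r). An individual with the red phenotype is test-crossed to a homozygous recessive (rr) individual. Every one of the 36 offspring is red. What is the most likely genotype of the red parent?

Test cross: ? × rr
All offspring are red.
If the unknown parent were heterozygous (Rr), about half of 36 offspring would be sepia; none are. The unknown parent is most likely homozygous dominant (RR).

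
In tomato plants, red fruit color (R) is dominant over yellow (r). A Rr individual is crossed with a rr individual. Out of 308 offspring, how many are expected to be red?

Punnett square for Rr × rr:
Offspring genotypes: 2 Rr, 2 rr
red: 2, yellow: 2
red: 2 out of 4 → fraction 1/2
Expected count = 1/2 × 308 = 154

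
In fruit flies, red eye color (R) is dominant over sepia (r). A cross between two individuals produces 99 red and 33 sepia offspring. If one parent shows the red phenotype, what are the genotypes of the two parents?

Observed offspring: 99 red, 33 sepia
The observed ratio simplifies to 3:1. Sepia (rr) offspring appear, so each parent must contribute one r allele. The parent stated to show red carries R, so it is Rr. The other parent is then either Rr or rr: Rr × rr would give a 1:1 split, whereas Rr × Rr gives 3:1 — matching the data. So both parents are heterozygous (Rr × Rr).
Parent genotypes: Rr × Rr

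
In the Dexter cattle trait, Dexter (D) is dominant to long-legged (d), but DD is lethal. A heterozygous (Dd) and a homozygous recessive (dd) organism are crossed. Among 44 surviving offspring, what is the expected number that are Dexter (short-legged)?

Cross: Dd × dd
Punnett square offspring (before lethality): 2 Dd, 2 dd
No DD offspring are produced in this cross.
Dexter (short-legged): 2 out of 4 → fraction 1/2
Expected count = 1/2 × 44 = 22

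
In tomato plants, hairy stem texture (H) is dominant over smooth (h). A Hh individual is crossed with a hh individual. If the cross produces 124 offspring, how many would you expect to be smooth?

Punnett square for Hh × hh:
Offspring genotypes: 2 Hh, 2 hh
hairy: 2, smooth: 2
smooth: 2 out of 4 → fraction 1/2
Expected count = 1/2 × 124 = 62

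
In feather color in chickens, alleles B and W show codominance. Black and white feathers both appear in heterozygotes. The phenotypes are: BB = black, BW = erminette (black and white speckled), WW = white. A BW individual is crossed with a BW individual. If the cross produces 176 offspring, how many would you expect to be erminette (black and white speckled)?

Punnett square for BW × BW:
Offspring genotypes: 1 BB, 2 BW, 1 WW
Phenotype counts: 1 black, 2 erminette (black and white speckled), 1 white
erminette (black and white speckled): 2 out of 4 → fraction 1/2
Expected count = 1/2 × 176 = 88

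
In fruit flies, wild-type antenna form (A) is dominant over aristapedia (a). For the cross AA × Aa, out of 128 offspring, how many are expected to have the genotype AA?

Punnett square for AA × Aa:
Offspring genotypes: 2 AA, 2 Aa
Total offspring: 4
Count with target: 2
Probability: 2/4 = 1/2
Expected count = 1/2 × 128 = 64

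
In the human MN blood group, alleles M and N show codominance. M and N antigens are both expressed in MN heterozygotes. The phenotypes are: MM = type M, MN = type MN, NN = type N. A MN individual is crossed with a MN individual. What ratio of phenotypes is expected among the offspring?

Punnett square for MN × MN:
Offspring genotypes: 1 MM, 2 MN, 1 NN
Phenotype counts: 1 type M, 2 type MN, 1 type N
Ratio: 1 type M : 2 type MN : 1 type N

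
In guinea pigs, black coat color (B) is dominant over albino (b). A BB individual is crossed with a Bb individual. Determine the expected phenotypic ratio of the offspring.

Punnett square for BB × Bb:
Offspring genotypes: 2 BB, 2 Bb
black: 4, albino: 0
Ratio: all black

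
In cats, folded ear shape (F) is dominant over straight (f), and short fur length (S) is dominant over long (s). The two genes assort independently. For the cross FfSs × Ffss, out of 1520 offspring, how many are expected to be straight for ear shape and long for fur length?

Dihybrid cross FfSs × Ffss — consider each gene separately:
ear shape: Ff × Ff → 1 FF, 2 Ff, 1 ff → 3 F_ : 1 ff (out of 4)
fur length: Ss × ss → 2 Ss, 2 ss → 2 S_ : 2 ss (out of 4)
Looking for: straight (ff) and long (ss)
P(straight) = 1/4, P(long) = 2/4
P(both) = 1/4 × 2/4 = 2/16 = 1/8
Expected count = 1/8 × 1520 = 190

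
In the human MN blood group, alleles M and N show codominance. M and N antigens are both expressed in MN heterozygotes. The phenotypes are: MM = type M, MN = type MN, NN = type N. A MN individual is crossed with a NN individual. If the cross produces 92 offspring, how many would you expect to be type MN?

Punnett square for MN × NN:
Offspring genotypes: 2 MN, 2 NN
Phenotype counts: 2 type MN, 2 type N
type MN: 2 out of 4 → fraction 1/2
Expected count = 1/2 × 92 = 46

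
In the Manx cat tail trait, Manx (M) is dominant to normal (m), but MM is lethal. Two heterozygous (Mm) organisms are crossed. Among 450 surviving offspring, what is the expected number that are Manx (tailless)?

Cross: Mm × Mm
Punnett square offspring (before lethality): 1 MM, 2 Mm, 1 mm
The MM genotype is lethal (embryos die); surviving offspring: 2 Mm, 1 mm
Manx (tailless): 2 out of 3 → fraction 2/3
Expected count = 2/3 × 450 = 300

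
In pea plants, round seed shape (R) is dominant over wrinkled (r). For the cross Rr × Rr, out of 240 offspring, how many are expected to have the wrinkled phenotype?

Punnett square for Rr × Rr:
Offspring genotypes: 1 RR, 2 Rr, 1 rr
Total offspring: 4
Count with target: 1
Probability: 1/4
Expected count = 1/4 × 240 = 60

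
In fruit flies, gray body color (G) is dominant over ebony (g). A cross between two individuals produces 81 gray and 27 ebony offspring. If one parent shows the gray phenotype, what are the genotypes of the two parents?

Observed offspring: 81 gray, 27 ebony
The observed ratio simplifies to 3:1. Ebony (gg) offspring appear, so each parent must contribute one g allele. The parent stated to show gray carries G, so it is Gg. The other parent is then either Gg or gg: Gg × gg would give a 1:1 split, whereas Gg × Gg gives 3:1 — matching the data. So both parents are heterozygous (Gg × Gg).
Parent genotypes: Gg × Gg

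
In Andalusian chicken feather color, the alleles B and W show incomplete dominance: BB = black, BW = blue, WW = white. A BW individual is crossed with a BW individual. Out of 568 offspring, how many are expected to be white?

Punnett square for BW × BW:
Offspring genotypes: 1 BB, 2 BW, 1 WW
Phenotype counts: 1 black, 2 blue, 1 white
white: 1 out of 4 → fraction 1/4
Expected count = 1/4 × 568 = 142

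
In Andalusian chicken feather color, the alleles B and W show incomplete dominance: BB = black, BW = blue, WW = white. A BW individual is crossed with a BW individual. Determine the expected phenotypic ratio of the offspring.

Punnett square for BW × BW:
Offspring genotypes: 1 BB, 2 BW, 1 WW
Phenotype counts: 1 black, 2 blue, 1 white
Ratio: 1 black : 2 blue : 1 white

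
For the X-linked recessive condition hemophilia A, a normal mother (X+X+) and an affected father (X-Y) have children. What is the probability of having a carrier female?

Cross: X+X+ × X-Y
Offspring: 2 X+X-, 2 X+Y
Probability of a carrier female: 2/4 = 1/2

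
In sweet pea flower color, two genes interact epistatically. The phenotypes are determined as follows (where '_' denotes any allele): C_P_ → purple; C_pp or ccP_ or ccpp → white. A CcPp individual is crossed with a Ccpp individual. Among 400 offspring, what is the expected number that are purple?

Cross: CcPp × Ccpp — consider each gene separately:
C gene: Cc × Cc → 1 CC, 2 Cc, 1 cc → 3 C_ : 1 cc (out of 4)
P gene: Pp × pp → 2 Pp, 2 pp → 2 P_ : 2 pp (out of 4)
Genotype classes (out of 4 × 4 = 16): C_P_ = 3×2 = 6; C_pp = 3×2 = 6; ccP_ = 1×2 = 2; ccpp = 1×2 = 2
Apply the phenotype rules: C_P_ (6) → purple; C_pp (6) + ccP_ (2) + ccpp (2) → white
Phenotype counts (out of 16): 6 purple, 10 white
purple: 6 out of 16 → fraction 3/8
Expected count = 3/8 × 400 = 150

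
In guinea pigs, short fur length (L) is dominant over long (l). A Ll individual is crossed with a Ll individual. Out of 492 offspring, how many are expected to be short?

Punnett square for Ll × Ll:
Offspring genotypes: 1 LL, 2 Ll, 1 ll
short: 3, long: 1
short: 3 out of 4 → fraction 3/4
Expected count = 3/4 × 492 = 369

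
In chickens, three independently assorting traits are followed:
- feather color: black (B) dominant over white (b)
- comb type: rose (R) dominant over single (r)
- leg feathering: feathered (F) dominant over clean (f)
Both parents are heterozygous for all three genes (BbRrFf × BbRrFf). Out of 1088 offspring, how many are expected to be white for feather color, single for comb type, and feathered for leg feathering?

Trihybrid cross: BbRrFf × BbRrFf
Each trait segregates independently with a 3:1 phenotypic ratio, so each gene contributes 3/4 (dominant) or 1/4 (recessive).
Target: white (feather color), single (comb type), feathered (leg feathering)
Probability = product of independent per-trait probabilities
= 1/4 × 1/4 × 3/4 = 3/64
Expected count = 3/64 × 1088 = 51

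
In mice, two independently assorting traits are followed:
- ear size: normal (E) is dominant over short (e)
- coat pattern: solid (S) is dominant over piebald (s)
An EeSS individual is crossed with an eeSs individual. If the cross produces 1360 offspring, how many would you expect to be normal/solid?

Dihybrid cross EeSS × eeSs — consider each gene separately:
ear size: Ee × ee → 2 Ee, 2 ee → 2 E_ : 2 ee (out of 4)
coat pattern: SS × Ss → 2 SS, 2 Ss → 4 S_ (out of 4)
Combine (counts out of 4 × 4 = 16): normal/solid (E_S_) = 2×4 = 8; short/solid (eeS_) = 2×4 = 8
Phenotype counts (out of 16): 8 normal/solid, 8 short/solid
normal/solid: 8 out of 16 → fraction 1/2
Expected count = 1/2 × 1360 = 680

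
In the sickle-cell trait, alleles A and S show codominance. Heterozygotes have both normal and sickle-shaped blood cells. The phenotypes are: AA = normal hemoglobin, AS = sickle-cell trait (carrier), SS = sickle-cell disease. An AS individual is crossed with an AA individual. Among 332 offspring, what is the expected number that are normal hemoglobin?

Punnett square for AS × AA:
Offspring genotypes: 2 AA, 2 AS
Phenotype counts: 2 normal hemoglobin, 2 sickle-cell trait (carrier)
normal hemoglobin: 2 out of 4 → fraction 1/2
Expected count = 1/2 × 332 = 166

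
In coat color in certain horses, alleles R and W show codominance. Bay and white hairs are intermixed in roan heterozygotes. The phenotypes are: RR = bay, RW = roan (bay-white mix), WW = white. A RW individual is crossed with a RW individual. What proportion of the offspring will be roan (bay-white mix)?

Punnett square for RW × RW:
Offspring genotypes: 1 RR, 2 RW, 1 WW
Phenotype counts: 1 bay, 2 roan (bay-white mix), 1 white
roan (bay-white mix): 2 out of 4
Probability: 2/4 = 1/2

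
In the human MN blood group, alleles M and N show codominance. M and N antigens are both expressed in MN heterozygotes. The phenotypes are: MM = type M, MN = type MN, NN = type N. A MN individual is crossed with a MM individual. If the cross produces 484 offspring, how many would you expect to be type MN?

Punnett square for MN × MM:
Offspring genotypes: 2 MM, 2 MN
Phenotype counts: 2 type M, 2 type MN
type MN: 2 out of 4 → fraction 1/2
Expected count = 1/2 × 484 = 242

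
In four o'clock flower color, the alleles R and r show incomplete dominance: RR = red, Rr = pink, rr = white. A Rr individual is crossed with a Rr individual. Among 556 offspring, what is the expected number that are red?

Punnett square for Rr × Rr:
Offspring genotypes: 1 RR, 2 Rr, 1 rr
Phenotype counts: 1 red, 2 pink, 1 white
red: 1 out of 4 → fraction 1/4
Expected count = 1/4 × 556 = 139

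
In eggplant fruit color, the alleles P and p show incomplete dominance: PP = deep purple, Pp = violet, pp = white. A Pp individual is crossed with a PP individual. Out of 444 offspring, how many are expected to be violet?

Punnett square for Pp × PP:
Offspring genotypes: 2 PP, 2 Pp
Phenotype counts: 2 deep purple, 2 violet
violet: 2 out of 4 → fraction 1/2
Expected count = 1/2 × 444 = 222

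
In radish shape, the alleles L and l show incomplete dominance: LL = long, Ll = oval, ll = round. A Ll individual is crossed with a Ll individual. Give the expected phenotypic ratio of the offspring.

Punnett square for Ll × Ll:
Offspring genotypes: 1 LL, 2 Ll, 1 ll
Phenotype counts: 1 long, 2 oval, 1 round
Ratio: 1 long : 2 oval : 1 round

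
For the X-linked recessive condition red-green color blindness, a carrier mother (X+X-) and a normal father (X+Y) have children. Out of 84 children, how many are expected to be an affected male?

Cross: X+X- × X+Y
Offspring: 1 X+X+, 1 X+Y, 1 X+X-, 1 X-Y
Probability of an affected male: 1/4
Expected count = 1/4 × 84 = 21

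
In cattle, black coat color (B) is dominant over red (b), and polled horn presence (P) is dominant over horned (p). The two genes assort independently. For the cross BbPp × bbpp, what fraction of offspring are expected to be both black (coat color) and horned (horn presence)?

Dihybrid cross BbPp × bbpp — consider each gene separately:
coat color: Bb × bb → 2 Bb, 2 bb → 2 B_ : 2 bb (out of 4)
horn presence: Pp × pp → 2 Pp, 2 pp → 2 P_ : 2 pp (out of 4)
Looking for: black (B_) and horned (pp)
P(black) = 2/4, P(horned) = 2/4
P(both) = 2/4 × 2/4 = 4/16 = 1/4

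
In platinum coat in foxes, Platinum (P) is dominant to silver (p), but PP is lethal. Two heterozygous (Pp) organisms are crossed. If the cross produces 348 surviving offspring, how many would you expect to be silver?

Cross: Pp × Pp
Punnett square offspring (before lethality): 1 PP, 2 Pp, 1 pp
The PP genotype is lethal (embryos die); surviving offspring: 2 Pp, 1 pp
silver: 1 out of 3 → fraction 1/3
Expected count = 1/3 × 348 = 116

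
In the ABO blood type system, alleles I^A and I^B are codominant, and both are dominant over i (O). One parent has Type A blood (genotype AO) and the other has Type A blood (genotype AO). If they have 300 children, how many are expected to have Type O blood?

Cross: AO × AO
Possible offspring genotypes: 1 AA, 2 AO, 1 OO
Blood type counts: 3 Type A, 1 Type O
Probability of Type O: 1/4
Expected count = 1/4 × 300 = 75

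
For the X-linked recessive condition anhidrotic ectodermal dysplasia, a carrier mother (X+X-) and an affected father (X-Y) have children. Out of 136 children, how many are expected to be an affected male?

Cross: X+X- × X-Y
Offspring: 1 X+X-, 1 X+Y, 1 X-X-, 1 X-Y
Probability of an affected male: 1/4
Expected count = 1/4 × 136 = 34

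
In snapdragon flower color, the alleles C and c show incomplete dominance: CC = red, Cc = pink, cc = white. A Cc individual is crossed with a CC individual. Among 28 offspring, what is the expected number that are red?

Punnett square for Cc × CC:
Offspring genotypes: 2 CC, 2 Cc
Phenotype counts: 2 red, 2 pink
red: 2 out of 4 → fraction 1/2
Expected count = 1/2 × 28 = 14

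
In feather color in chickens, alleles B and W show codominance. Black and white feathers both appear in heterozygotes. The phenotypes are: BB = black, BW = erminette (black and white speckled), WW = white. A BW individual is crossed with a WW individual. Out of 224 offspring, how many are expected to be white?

Punnett square for BW × WW:
Offspring genotypes: 2 BW, 2 WW
Phenotype counts: 2 erminette (black and white speckled), 2 white
white: 2 out of 4 → fraction 1/2
Expected count = 1/2 × 224 = 112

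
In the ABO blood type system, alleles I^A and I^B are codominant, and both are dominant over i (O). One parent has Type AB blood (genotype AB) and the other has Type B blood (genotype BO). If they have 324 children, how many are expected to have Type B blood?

Cross: AB × BO
Possible offspring genotypes: 1 AB, 1 AO, 1 BB, 1 BO
Blood type counts: 1 Type AB, 1 Type A, 2 Type B
Probability of Type B: 2/4 = 1/2
Expected count = 1/2 × 324 = 162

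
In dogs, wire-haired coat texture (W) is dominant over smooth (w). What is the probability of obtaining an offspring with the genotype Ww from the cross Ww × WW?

Punnett square for Ww × WW:
Offspring genotypes: 2 WW, 2 Ww
Total offspring: 4
Count with target: 2
Probability: 2/4 = 1/2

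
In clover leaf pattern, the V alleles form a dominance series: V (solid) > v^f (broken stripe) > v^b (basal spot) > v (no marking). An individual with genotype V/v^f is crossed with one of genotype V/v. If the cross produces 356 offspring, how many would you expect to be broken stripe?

Cross: V/v^f × V/v
Allele dominance: V > v^f > v^b > v
Offspring genotypes: 1 V/V, 1 V/v, 1 V/v^f, 1 v^f/v
Phenotype counts: 3 solid, 1 broken stripe
broken stripe: 1 out of 4 → fraction 1/4
Expected count = 1/4 × 356 = 89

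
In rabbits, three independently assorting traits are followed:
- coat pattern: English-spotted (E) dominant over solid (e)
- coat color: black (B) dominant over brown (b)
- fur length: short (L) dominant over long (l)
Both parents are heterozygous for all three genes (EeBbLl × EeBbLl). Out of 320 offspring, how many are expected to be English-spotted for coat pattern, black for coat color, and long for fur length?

Trihybrid cross: EeBbLl × EeBbLl
Each trait segregates independently with a 3:1 phenotypic ratio, so each gene contributes 3/4 (dominant) or 1/4 (recessive).
Target: English-spotted (coat pattern), black (coat color), long (fur length)
Probability = product of independent per-trait probabilities
= 3/4 × 3/4 × 1/4 = 9/64
Expected count = 9/64 × 320 = 45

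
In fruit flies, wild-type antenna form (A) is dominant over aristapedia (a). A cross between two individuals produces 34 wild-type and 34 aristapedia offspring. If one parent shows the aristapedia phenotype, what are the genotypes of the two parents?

Observed offspring: 34 wild-type, 34 aristapedia
The observed ratio simplifies to 1:1. One parent shows aristapedia, so its genotype must be aa. A 1:1 offspring split requires the other parent to be heterozygous (Aa).
Parent genotypes: aa × Aa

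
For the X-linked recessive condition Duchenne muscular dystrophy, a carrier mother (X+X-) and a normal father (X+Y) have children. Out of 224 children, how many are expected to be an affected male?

Cross: X+X- × X+Y
Offspring: 1 X+X+, 1 X+Y, 1 X+X-, 1 X-Y
Probability of an affected male: 1/4
Expected count = 1/4 × 224 = 56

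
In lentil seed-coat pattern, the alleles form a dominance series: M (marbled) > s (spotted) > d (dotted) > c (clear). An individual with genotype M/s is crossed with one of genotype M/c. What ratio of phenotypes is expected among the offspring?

Cross: M/s × M/c
Allele dominance: M > s > d > c
Offspring genotypes: 1 M/M, 1 M/c, 1 M/s, 1 s/c
Phenotype counts: 3 marbled, 1 spotted
Ratio: 3 marbled : 1 spotted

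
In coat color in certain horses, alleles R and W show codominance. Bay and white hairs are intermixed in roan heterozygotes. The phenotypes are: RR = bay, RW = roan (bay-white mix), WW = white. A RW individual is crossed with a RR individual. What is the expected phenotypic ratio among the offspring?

Punnett square for RW × RR:
Offspring genotypes: 2 RR, 2 RW
Phenotype counts: 2 bay, 2 roan (bay-white mix)
Ratio: 1 bay : 1 roan (bay-white mix)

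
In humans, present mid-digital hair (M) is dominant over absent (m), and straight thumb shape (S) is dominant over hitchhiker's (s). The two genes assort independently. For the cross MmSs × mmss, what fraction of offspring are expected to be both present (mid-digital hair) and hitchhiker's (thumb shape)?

Dihybrid cross MmSs × mmss — consider each gene separately:
mid-digital hair: Mm × mm → 2 Mm, 2 mm → 2 M_ : 2 mm (out of 4)
thumb shape: Ss × ss → 2 Ss, 2 ss → 2 S_ : 2 ss (out of 4)
Looking for: present (M_) and hitchhiker's (ss)
P(present) = 2/4, P(hitchhiker's) = 2/4
P(both) = 2/4 × 2/4 = 4/16 = 1/4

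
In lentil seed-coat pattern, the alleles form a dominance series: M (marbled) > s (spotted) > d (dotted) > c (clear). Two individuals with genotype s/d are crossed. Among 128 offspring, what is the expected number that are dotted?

Cross: s/d × s/d
Allele dominance: M > s > d > c
Offspring genotypes: 1 s/s, 2 s/d, 1 d/d
Phenotype counts: 3 spotted, 1 dotted
dotted: 1 out of 4 → fraction 1/4
Expected count = 1/4 × 128 = 32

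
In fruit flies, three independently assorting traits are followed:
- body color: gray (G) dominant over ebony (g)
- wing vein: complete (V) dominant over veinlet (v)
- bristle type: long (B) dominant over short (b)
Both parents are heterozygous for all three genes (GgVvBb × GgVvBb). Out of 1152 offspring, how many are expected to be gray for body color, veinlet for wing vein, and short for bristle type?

Trihybrid cross: GgVvBb × GgVvBb
Each trait segregates independently with a 3:1 phenotypic ratio, so each gene contributes 3/4 (dominant) or 1/4 (recessive).
Target: gray (body color), veinlet (wing vein), short (bristle type)
Probability = product of independent per-trait probabilities
= 3/4 × 1/4 × 1/4 = 3/64
Expected count = 3/64 × 1152 = 54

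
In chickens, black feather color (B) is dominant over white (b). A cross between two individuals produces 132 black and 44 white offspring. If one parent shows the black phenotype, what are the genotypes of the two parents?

Observed offspring: 132 black, 44 white
The observed ratio simplifies to 3:1. White (bb) offspring appear, so each parent must contribute one b allele. The parent stated to show black carries B, so it is Bb. The other parent is then either Bb or bb: Bb × bb would give a 1:1 split, whereas Bb × Bb gives 3:1 — matching the data. So both parents are heterozygous (Bb × Bb).
Parent genotypes: Bb × Bb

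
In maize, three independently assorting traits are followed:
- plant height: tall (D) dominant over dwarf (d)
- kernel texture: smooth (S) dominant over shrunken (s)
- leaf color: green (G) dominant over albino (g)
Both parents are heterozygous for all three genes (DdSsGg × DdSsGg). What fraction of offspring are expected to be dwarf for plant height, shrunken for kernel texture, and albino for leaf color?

Trihybrid cross: DdSsGg × DdSsGg
Each trait segregates independently with a 3:1 phenotypic ratio, so each gene contributes 3/4 (dominant) or 1/4 (recessive).
Target: dwarf (plant height), shrunken (kernel texture), albino (leaf color)
Probability = product of independent per-trait probabilities
= 1/4 × 1/4 × 1/4 = 1/64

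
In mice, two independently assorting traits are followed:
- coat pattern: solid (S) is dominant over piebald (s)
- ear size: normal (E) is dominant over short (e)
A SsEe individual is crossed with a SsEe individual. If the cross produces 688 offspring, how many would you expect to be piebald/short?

Dihybrid cross SsEe × SsEe — consider each gene separately:
coat pattern: Ss × Ss → 1 SS, 2 Ss, 1 ss → 3 S_ : 1 ss (out of 4)
ear size: Ee × Ee → 1 EE, 2 Ee, 1 ee → 3 E_ : 1 ee (out of 4)
Combine (counts out of 4 × 4 = 16): solid/normal (S_E_) = 3×3 = 9; solid/short (S_ee) = 3×1 = 3; piebald/normal (ssE_) = 1×3 = 3; piebald/short (ssee) = 1×1 = 1
Phenotype counts (out of 16): 9 solid/normal, 3 solid/short, 3 piebald/normal, 1 piebald/short
piebald/short: 1 out of 16 → fraction 1/16
Expected count = 1/16 × 688 = 43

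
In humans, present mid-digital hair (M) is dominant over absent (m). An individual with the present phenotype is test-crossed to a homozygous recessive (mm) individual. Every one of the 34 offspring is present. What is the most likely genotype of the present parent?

Test cross: ? × mm
All offspring are present.
If the unknown parent were heterozygous (Mm), about half of 34 offspring would be absent; none are. The unknown parent is most likely homozygous dominant (MM).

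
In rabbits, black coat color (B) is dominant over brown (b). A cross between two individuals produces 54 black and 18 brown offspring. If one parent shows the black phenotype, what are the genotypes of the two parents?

Observed offspring: 54 black, 18 brown
The observed ratio simplifies to 3:1. Brown (bb) offspring appear, so each parent must contribute one b allele. The parent stated to show black carries B, so it is Bb. The other parent is then either Bb or bb: Bb × bb would give a 1:1 split, whereas Bb × Bb gives 3:1 — matching the data. So both parents are heterozygous (Bb × Bb).
Parent genotypes: Bb × Bb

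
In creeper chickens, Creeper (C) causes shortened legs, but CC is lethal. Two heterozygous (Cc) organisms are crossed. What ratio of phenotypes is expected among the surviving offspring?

Cross: Cc × Cc
Punnett square offspring (before lethality): 1 CC, 2 Cc, 1 cc
The CC genotype is lethal (embryos die); surviving offspring: 2 Cc, 1 cc
Ratio: 2 creeper : 1 normal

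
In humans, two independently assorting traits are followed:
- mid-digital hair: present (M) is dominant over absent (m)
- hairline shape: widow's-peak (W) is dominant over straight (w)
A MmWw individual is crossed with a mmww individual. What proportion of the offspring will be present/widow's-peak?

Dihybrid cross MmWw × mmww — consider each gene separately:
mid-digital hair: Mm × mm → 2 Mm, 2 mm → 2 M_ : 2 mm (out of 4)
hairline shape: Ww × ww → 2 Ww, 2 ww → 2 W_ : 2 ww (out of 4)
Combine (counts out of 4 × 4 = 16): present/widow's-peak (M_W_) = 2×2 = 4; present/straight (M_ww) = 2×2 = 4; absent/widow's-peak (mmW_) = 2×2 = 4; absent/straight (mmww) = 2×2 = 4
Phenotype counts (out of 16): 4 present/widow's-peak, 4 present/straight, 4 absent/widow's-peak, 4 absent/straight
present/widow's-peak: 4 out of 16
Probability: 4/16 = 1/4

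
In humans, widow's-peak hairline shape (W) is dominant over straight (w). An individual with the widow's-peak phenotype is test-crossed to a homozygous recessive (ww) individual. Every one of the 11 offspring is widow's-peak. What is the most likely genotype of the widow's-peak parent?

Test cross: ? × ww
All offspring are widow's-peak.
If the unknown parent were heterozygous (Ww), about half of 11 offspring would be straight; none are. The unknown parent is most likely homozygous dominant (WW).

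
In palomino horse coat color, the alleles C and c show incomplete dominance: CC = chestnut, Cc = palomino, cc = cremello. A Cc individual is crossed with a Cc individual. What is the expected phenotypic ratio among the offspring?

Punnett square for Cc × Cc:
Offspring genotypes: 1 CC, 2 Cc, 1 cc
Phenotype counts: 1 chestnut, 2 palomino, 1 cremello
Ratio: 1 chestnut : 2 palomino : 1 cremello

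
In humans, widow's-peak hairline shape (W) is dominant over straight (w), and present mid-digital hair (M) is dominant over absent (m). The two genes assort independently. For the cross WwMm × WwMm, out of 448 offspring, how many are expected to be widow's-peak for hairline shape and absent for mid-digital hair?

Dihybrid cross WwMm × WwMm — consider each gene separately:
hairline shape: Ww × Ww → 1 WW, 2 Ww, 1 ww → 3 W_ : 1 ww (out of 4)
mid-digital hair: Mm × Mm → 1 MM, 2 Mm, 1 mm → 3 M_ : 1 mm (out of 4)
Looking for: widow's-peak (W_) and absent (mm)
P(widow's-peak) = 3/4, P(absent) = 1/4
P(both) = 3/4 × 1/4 = 3/16
Expected count = 3/16 × 448 = 84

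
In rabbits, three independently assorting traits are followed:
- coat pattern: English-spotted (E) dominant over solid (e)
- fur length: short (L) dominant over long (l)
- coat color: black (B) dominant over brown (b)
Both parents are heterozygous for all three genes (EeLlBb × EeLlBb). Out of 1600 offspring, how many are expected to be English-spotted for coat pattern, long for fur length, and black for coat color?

Trihybrid cross: EeLlBb × EeLlBb
Each trait segregates independently with a 3:1 phenotypic ratio, so each gene contributes 3/4 (dominant) or 1/4 (recessive).
Target: English-spotted (coat pattern), long (fur length), black (coat color)
Probability = product of independent per-trait probabilities
= 3/4 × 1/4 × 3/4 = 9/64
Expected count = 9/64 × 1600 = 225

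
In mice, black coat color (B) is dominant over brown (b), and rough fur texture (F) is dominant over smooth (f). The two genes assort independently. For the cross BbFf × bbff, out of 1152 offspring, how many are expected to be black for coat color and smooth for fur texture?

Dihybrid cross BbFf × bbff — consider each gene separately:
coat color: Bb × bb → 2 Bb, 2 bb → 2 B_ : 2 bb (out of 4)
fur texture: Ff × ff → 2 Ff, 2 ff → 2 F_ : 2 ff (out of 4)
Looking for: black (B_) and smooth (ff)
P(black) = 2/4, P(smooth) = 2/4
P(both) = 2/4 × 2/4 = 4/16 = 1/4
Expected count = 1/4 × 1152 = 288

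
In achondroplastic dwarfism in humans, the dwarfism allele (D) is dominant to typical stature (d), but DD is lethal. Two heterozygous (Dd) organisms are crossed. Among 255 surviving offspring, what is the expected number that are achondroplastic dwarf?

Cross: Dd × Dd
Punnett square offspring (before lethality): 1 DD, 2 Dd, 1 dd
The DD genotype is lethal (embryos die); surviving offspring: 2 Dd, 1 dd
achondroplastic dwarf: 2 out of 3 → fraction 2/3
Expected count = 2/3 × 255 = 170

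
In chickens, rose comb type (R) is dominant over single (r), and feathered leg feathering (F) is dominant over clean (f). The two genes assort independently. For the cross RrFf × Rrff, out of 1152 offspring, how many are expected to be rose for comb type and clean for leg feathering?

Dihybrid cross RrFf × Rrff — consider each gene separately:
comb type: Rr × Rr → 1 RR, 2 Rr, 1 rr → 3 R_ : 1 rr (out of 4)
leg feathering: Ff × ff → 2 Ff, 2 ff → 2 F_ : 2 ff (out of 4)
Looking for: rose (R_) and clean (ff)
P(rose) = 3/4, P(clean) = 2/4
P(both) = 3/4 × 2/4 = 6/16 = 3/8
Expected count = 3/8 × 1152 = 432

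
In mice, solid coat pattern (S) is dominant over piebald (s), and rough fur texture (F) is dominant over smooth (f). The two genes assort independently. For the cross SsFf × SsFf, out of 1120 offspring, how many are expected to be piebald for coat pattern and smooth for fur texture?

Dihybrid cross SsFf × SsFf — consider each gene separately:
coat pattern: Ss × Ss → 1 SS, 2 Ss, 1 ss → 3 S_ : 1 ss (out of 4)
fur texture: Ff × Ff → 1 FF, 2 Ff, 1 ff → 3 F_ : 1 ff (out of 4)
Looking for: piebald (ss) and smooth (ff)
P(piebald) = 1/4, P(smooth) = 1/4
P(both) = 1/4 × 1/4 = 1/16
Expected count = 1/16 × 1120 = 70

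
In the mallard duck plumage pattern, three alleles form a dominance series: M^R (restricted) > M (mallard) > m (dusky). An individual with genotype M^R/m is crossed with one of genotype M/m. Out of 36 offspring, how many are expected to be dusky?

Cross: M^R/m × M/m
Allele dominance: M^R > M > m
Offspring genotypes: 1 M^R/M, 1 M^R/m, 1 M/m, 1 m/m
Phenotype counts: 2 restricted, 1 mallard, 1 dusky
dusky: 1 out of 4 → fraction 1/4
Expected count = 1/4 × 36 = 9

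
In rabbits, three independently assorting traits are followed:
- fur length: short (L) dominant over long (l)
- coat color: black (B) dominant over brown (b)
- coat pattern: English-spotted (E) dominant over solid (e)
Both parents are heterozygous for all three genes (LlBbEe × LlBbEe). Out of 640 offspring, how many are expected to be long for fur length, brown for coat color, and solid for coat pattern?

Trihybrid cross: LlBbEe × LlBbEe
Each trait segregates independently with a 3:1 phenotypic ratio, so each gene contributes 3/4 (dominant) or 1/4 (recessive).
Target: long (fur length), brown (coat color), solid (coat pattern)
Probability = product of independent per-trait probabilities
= 1/4 × 1/4 × 1/4 = 1/64
Expected count = 1/64 × 640 = 10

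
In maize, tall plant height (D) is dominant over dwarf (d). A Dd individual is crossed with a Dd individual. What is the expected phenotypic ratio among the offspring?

Punnett square for Dd × Dd:
Offspring genotypes: 1 DD, 2 Dd, 1 dd
tall: 3, dwarf: 1
Ratio: 3:1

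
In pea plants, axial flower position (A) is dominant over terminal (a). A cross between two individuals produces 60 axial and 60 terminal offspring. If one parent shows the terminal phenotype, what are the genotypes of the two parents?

Observed offspring: 60 axial, 60 terminal
The observed ratio simplifies to 1:1. One parent shows terminal, so its genotype must be aa. A 1:1 offspring split requires the other parent to be heterozygous (Aa).
Parent genotypes: aa × Aa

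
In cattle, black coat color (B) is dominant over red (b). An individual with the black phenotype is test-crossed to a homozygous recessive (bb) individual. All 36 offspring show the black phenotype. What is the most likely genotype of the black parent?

Test cross: ? × bb
All offspring are black.
If the unknown parent were heterozygous (Bb), about half of 36 offspring would be red; none are. The unknown parent is most likely homozygous dominant (BB).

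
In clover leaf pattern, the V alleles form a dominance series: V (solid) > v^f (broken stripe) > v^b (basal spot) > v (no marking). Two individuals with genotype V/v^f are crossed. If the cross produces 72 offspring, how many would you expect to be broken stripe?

Cross: V/v^f × V/v^f
Allele dominance: V > v^f > v^b > v
Offspring genotypes: 1 V/V, 2 V/v^f, 1 v^f/v^f
Phenotype counts: 3 solid, 1 broken stripe
broken stripe: 1 out of 4 → fraction 1/4
Expected count = 1/4 × 72 = 18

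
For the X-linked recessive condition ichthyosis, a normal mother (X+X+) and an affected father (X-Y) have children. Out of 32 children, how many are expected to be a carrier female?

Cross: X+X+ × X-Y
Offspring: 2 X+X-, 2 X+Y
Probability of a carrier female: 2/4 = 1/2
Expected count = 1/2 × 32 = 16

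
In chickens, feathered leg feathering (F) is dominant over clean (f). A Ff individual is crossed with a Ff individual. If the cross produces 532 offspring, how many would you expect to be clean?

Punnett square for Ff × Ff:
Offspring genotypes: 1 FF, 2 Ff, 1 ff
feathered: 3, clean: 1
clean: 1 out of 4 → fraction 1/4
Expected count = 1/4 × 532 = 133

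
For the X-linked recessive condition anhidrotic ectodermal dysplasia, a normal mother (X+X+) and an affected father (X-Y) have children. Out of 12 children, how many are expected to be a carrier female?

Cross: X+X+ × X-Y
Offspring: 2 X+X-, 2 X+Y
Probability of a carrier female: 2/4 = 1/2
Expected count = 1/2 × 12 = 6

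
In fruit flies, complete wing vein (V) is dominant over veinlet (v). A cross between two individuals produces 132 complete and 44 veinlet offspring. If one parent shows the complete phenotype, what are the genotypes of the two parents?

Observed offspring: 132 complete, 44 veinlet
The observed ratio simplifies to 3:1. Veinlet (vv) offspring appear, so each parent must contribute one v allele. The parent stated to show complete carries V, so it is Vv. The other parent is then either Vv or vv: Vv × vv would give a 1:1 split, whereas Vv × Vv gives 3:1 — matching the data. So both parents are heterozygous (Vv × Vv).
Parent genotypes: Vv × Vv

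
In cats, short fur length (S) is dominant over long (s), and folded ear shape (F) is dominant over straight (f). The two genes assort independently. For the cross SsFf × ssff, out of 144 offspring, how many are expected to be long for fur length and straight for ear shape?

Dihybrid cross SsFf × ssff — consider each gene separately:
fur length: Ss × ss → 2 Ss, 2 ss → 2 S_ : 2 ss (out of 4)
ear shape: Ff × ff → 2 Ff, 2 ff → 2 F_ : 2 ff (out of 4)
Looking for: long (ss) and straight (ff)
P(long) = 2/4, P(straight) = 2/4
P(both) = 2/4 × 2/4 = 4/16 = 1/4
Expected count = 1/4 × 144 = 36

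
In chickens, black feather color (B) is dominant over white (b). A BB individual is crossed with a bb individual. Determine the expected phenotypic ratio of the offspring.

Punnett square for BB × bb:
Offspring genotypes: 4 Bb
black: 4, white: 0
Ratio: all black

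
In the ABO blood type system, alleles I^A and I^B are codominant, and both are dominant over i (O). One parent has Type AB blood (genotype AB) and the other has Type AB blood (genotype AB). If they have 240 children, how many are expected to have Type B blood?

Cross: AB × AB
Possible offspring genotypes: 1 AA, 2 AB, 1 BB
Blood type counts: 1 Type A, 2 Type AB, 1 Type B
Probability of Type B: 1/4
Expected count = 1/4 × 240 = 60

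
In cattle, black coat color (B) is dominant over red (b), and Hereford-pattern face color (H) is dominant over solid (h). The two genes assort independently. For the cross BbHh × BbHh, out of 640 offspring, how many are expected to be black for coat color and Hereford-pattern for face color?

Dihybrid cross BbHh × BbHh — consider each gene separately:
coat color: Bb × Bb → 1 BB, 2 Bb, 1 bb → 3 B_ : 1 bb (out of 4)
face color: Hh × Hh → 1 HH, 2 Hh, 1 hh → 3 H_ : 1 hh (out of 4)
Looking for: black (B_) and Hereford-pattern (H_)
P(black) = 3/4, P(Hereford-pattern) = 3/4
P(both) = 3/4 × 3/4 = 9/16
Expected count = 9/16 × 640 = 360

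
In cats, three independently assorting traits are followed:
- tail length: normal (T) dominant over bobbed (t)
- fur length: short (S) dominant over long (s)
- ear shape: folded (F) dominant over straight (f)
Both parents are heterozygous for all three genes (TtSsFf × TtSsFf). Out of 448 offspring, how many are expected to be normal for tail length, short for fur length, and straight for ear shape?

Trihybrid cross: TtSsFf × TtSsFf
Each trait segregates independently with a 3:1 phenotypic ratio, so each gene contributes 3/4 (dominant) or 1/4 (recessive).
Target: normal (tail length), short (fur length), straight (ear shape)
Probability = product of independent per-trait probabilities
= 3/4 × 3/4 × 1/4 = 9/64
Expected count = 9/64 × 448 = 63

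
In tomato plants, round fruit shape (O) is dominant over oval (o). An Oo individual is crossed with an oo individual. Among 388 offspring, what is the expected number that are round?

Punnett square for Oo × oo:
Offspring genotypes: 2 Oo, 2 oo
round: 2, oval: 2
round: 2 out of 4 → fraction 1/2
Expected count = 1/2 × 388 = 194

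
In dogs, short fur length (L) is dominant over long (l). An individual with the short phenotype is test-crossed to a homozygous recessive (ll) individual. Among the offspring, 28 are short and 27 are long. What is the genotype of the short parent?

Test cross: ? × ll
Offspring: 28 short, 27 long — approximately 1:1.
A 1:1 ratio in a test cross indicates the unknown parent is heterozygous (Ll).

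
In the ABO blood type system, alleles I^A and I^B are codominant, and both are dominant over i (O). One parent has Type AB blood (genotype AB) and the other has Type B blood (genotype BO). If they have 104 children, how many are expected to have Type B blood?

Cross: AB × BO
Possible offspring genotypes: 1 AB, 1 AO, 1 BB, 1 BO
Blood type counts: 1 Type AB, 1 Type A, 2 Type B
Probability of Type B: 2/4 = 1/2
Expected count = 1/2 × 104 = 52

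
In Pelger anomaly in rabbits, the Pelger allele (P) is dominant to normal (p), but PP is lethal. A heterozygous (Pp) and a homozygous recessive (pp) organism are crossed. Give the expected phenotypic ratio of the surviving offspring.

Cross: Pp × pp
Punnett square offspring (before lethality): 2 Pp, 2 pp
No PP offspring are produced in this cross.
Ratio: 1 Pelger : 1 normal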